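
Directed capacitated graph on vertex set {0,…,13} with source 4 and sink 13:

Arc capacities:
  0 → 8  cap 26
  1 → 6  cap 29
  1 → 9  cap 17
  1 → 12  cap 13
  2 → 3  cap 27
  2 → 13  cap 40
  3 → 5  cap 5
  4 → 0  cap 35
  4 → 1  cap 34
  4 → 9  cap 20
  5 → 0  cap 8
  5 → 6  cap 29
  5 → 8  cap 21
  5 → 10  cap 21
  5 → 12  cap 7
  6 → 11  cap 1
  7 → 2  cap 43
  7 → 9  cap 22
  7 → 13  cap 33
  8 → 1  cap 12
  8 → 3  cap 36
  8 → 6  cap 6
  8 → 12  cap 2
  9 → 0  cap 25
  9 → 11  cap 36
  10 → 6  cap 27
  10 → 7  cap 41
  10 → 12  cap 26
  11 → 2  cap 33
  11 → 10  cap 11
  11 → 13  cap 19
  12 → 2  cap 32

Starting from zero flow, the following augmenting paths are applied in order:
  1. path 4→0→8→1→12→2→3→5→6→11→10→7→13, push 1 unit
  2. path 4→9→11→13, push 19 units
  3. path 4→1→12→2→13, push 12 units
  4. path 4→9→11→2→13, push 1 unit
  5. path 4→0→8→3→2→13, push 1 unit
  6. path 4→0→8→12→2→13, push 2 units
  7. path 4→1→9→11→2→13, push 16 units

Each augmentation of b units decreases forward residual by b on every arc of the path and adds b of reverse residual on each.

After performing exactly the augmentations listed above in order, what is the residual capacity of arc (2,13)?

Residual capacity of (2,13): 8

after path 1 (4→0→8→1→12→2→3→5→6→11→10→7→13, push 1): res(2,13)=40
after path 2 (4→9→11→13, push 19): res(2,13)=40
after path 3 (4→1→12→2→13, push 12): res(2,13)=28
after path 4 (4→9→11→2→13, push 1): res(2,13)=27
after path 5 (4→0→8→3→2→13, push 1): res(2,13)=26
after path 6 (4→0→8→12→2→13, push 2): res(2,13)=24
after path 7 (4→1→9→11→2→13, push 16): res(2,13)=8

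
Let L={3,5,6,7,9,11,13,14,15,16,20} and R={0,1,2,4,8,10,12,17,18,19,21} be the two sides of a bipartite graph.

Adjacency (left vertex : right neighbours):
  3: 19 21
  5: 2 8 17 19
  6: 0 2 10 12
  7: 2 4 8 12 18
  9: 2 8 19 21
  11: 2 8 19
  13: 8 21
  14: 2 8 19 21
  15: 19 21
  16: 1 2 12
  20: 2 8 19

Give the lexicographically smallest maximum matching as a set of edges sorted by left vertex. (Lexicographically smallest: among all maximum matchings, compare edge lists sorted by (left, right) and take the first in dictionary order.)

Lex-smallest maximum matching: {(3,19), (5,17), (6,0), (7,4), (9,2), (11,8), (13,21), (16,1)}

|M| = 8 (so the lex-smallest maximum matching has 8 edges)
process left vertices in ascending order; for each, take the smallest-labelled available neighbour that still permits 8 edges overall, or leave it unmatched if none does
lex-smallest matching: {3-19, 5-17, 6-0, 7-4, 9-2, 11-8, 13-21, 16-1}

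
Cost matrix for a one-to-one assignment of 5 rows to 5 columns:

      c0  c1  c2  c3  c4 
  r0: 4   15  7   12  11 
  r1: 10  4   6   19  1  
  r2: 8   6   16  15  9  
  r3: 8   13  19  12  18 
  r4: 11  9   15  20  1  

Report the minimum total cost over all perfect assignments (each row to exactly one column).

optimal assignment: row0→col0 (cost 4), row1→col2 (cost 6), row2→col1 (cost 6), row3→col3 (cost 12), row4→col4 (cost 1)
total = 4 + 6 + 6 + 12 + 1 = 29

Minimum assignment cost: 29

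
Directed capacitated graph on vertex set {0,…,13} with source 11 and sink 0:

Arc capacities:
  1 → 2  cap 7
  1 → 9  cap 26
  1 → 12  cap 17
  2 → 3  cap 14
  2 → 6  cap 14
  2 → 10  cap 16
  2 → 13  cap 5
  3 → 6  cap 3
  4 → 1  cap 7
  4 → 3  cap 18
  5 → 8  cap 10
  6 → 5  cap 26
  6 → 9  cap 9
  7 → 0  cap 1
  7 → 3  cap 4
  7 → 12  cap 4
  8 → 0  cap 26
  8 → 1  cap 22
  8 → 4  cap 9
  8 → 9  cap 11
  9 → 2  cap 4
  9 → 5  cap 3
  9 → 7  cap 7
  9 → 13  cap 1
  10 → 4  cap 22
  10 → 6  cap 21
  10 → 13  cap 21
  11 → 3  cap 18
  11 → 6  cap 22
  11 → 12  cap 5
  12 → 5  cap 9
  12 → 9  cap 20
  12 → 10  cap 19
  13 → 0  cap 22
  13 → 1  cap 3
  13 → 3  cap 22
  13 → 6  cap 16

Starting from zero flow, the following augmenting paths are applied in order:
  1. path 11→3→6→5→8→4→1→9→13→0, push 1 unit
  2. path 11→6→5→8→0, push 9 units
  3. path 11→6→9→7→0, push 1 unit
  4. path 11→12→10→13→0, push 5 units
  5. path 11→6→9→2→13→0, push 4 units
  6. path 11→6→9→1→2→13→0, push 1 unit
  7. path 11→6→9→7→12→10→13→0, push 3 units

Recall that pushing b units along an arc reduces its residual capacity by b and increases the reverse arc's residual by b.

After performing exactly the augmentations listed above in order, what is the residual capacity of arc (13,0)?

Residual capacity of (13,0): 8

after path 1 (11→3→6→5→8→4→1→9→13→0, push 1): res(13,0)=21
after path 2 (11→6→5→8→0, push 9): res(13,0)=21
after path 3 (11→6→9→7→0, push 1): res(13,0)=21
after path 4 (11→12→10→13→0, push 5): res(13,0)=16
after path 5 (11→6→9→2→13→0, push 4): res(13,0)=12
after path 6 (11→6→9→1→2→13→0, push 1): res(13,0)=11
after path 7 (11→6→9→7→12→10→13→0, push 3): res(13,0)=8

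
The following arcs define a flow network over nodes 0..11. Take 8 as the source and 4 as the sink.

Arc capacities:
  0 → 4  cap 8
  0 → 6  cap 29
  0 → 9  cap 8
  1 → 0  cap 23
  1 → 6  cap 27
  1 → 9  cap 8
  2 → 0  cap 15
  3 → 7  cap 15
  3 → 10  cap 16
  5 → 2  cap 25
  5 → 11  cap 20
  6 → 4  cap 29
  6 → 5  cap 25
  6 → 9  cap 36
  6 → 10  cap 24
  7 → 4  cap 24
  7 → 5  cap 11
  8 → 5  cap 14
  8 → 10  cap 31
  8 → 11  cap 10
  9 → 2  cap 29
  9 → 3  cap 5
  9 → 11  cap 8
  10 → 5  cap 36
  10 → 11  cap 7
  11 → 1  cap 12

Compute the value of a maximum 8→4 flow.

augment #1: 8→5→2→0→4 bottleneck 8, total now 8
augment #2: 8→11→1→6→4 bottleneck 10, total now 18
augment #3: 8→5→2→0→6→4 bottleneck 6, total now 24
augment #4: 8→10→11→1→6→4 bottleneck 2, total now 26
augment #5: 8→10→5→2→0→6→4 bottleneck 1, total now 27

Maximum flow value: 27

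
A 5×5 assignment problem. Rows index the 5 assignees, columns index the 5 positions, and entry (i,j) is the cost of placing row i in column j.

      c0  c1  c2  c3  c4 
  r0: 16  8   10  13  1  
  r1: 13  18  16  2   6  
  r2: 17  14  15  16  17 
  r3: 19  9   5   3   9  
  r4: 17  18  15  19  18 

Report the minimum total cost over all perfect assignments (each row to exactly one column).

optimal assignment: row0→col4 (cost 1), row1→col3 (cost 2), row2→col1 (cost 14), row3→col2 (cost 5), row4→col0 (cost 17)
total = 1 + 2 + 14 + 5 + 17 = 39

Minimum assignment cost: 39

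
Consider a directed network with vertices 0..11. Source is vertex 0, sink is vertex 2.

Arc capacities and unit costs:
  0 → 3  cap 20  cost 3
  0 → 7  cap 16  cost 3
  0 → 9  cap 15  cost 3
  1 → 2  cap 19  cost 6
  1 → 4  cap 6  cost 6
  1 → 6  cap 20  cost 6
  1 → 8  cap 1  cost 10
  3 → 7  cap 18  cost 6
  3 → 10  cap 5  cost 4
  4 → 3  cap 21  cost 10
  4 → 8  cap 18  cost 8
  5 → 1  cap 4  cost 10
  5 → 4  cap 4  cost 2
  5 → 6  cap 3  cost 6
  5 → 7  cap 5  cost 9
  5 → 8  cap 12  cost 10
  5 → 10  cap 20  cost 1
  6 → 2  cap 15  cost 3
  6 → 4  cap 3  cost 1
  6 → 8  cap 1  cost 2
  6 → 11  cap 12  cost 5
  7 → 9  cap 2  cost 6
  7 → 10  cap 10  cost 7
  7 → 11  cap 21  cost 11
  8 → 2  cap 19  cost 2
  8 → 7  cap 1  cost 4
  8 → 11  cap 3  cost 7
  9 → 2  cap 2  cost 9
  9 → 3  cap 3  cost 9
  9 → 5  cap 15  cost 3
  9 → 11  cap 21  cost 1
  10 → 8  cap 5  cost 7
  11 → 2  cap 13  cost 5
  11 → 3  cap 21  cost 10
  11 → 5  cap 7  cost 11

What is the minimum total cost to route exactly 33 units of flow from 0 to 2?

Minimum cost for 33 units: 568

shortest-cost path #1: 0→9→11→2 push 13 @ unit cost 9 (adds 117)
shortest-cost path #2: 0→9→2 push 2 @ unit cost 12 (adds 24)
shortest-cost path #3: 0→3→10→8→2 push 5 @ unit cost 16 (adds 80)
shortest-cost path #4: 0→7→9→5→6→2 push 2 @ unit cost 21 (adds 42)
shortest-cost path #5: 0→7→11→9→5→6→2 push 1 @ unit cost 25 (adds 25)
shortest-cost path #6: 0→7→11→9→5→8→2 push 10 @ unit cost 28 (adds 280)
total cost = 568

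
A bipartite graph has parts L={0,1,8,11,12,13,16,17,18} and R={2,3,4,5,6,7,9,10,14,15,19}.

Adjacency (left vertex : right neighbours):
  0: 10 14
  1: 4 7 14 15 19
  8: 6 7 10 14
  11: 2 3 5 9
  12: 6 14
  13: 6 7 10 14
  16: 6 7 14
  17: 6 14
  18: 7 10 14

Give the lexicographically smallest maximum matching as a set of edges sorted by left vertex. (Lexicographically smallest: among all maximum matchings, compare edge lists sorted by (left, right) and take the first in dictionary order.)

|M| = 6 (so the lex-smallest maximum matching has 6 edges)
process left vertices in ascending order; for each, take the smallest-labelled available neighbour that still permits 6 edges overall, or leave it unmatched if none does
lex-smallest matching: {0-10, 1-4, 8-6, 11-2, 12-14, 13-7}

Lex-smallest maximum matching: {(0,10), (1,4), (8,6), (11,2), (12,14), (13,7)}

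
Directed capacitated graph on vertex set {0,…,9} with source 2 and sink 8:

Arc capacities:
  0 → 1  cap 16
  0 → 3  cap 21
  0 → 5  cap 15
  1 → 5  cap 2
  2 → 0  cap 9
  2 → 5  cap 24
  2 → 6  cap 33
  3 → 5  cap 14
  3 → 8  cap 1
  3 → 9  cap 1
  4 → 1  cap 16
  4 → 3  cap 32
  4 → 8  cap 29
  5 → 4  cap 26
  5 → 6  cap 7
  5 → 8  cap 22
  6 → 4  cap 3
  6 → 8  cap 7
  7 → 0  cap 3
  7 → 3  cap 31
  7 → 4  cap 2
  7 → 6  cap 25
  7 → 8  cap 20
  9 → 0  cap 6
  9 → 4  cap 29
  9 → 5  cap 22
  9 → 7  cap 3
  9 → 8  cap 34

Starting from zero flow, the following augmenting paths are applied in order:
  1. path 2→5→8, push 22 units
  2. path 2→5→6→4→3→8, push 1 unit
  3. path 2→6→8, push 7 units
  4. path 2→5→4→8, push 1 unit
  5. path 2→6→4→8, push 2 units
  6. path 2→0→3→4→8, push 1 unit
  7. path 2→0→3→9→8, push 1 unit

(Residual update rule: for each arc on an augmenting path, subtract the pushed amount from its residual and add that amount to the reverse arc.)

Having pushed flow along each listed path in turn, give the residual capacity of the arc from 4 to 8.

after path 1 (2→5→8, push 22): res(4,8)=29
after path 2 (2→5→6→4→3→8, push 1): res(4,8)=29
after path 3 (2→6→8, push 7): res(4,8)=29
after path 4 (2→5→4→8, push 1): res(4,8)=28
after path 5 (2→6→4→8, push 2): res(4,8)=26
after path 6 (2→0→3→4→8, push 1): res(4,8)=25
after path 7 (2→0→3→9→8, push 1): res(4,8)=25

Residual capacity of (4,8): 25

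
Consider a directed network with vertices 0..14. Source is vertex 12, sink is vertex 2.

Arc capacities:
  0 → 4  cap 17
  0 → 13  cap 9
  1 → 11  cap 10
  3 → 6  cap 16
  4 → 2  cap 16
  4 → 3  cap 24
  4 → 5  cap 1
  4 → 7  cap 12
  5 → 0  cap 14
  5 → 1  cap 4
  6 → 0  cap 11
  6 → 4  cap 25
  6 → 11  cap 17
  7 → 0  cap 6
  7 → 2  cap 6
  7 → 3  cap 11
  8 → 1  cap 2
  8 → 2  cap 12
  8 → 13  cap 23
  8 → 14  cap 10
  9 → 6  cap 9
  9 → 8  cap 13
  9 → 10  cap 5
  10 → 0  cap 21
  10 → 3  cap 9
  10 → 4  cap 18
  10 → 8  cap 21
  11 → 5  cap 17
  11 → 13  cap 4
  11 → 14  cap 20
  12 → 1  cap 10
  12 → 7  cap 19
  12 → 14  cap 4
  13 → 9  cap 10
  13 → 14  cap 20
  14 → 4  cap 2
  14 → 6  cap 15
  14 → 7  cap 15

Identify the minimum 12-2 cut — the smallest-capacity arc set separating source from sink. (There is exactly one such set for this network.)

augment #1: 12→7→2 push 6
augment #2: 12→14→4→2 push 2
augment #3: 12→7→0→4→2 push 6
augment #4: 12→14→6→4→2 push 2
augment #5: 12→7→3→6→4→2 push 6
augment #6: 12→1→11→13→9→8→2 push 4
augment #7: 12→1→11→5→0→13→9→8→2 push 6
max flow = 32; residual-reachable set from 12 gives S-side
cut edges (S→T): {(4,2), (7,2), (13,9)} total cap 32

Min-cut arcs: {(4,2), (7,2), (13,9)} (total capacity 32)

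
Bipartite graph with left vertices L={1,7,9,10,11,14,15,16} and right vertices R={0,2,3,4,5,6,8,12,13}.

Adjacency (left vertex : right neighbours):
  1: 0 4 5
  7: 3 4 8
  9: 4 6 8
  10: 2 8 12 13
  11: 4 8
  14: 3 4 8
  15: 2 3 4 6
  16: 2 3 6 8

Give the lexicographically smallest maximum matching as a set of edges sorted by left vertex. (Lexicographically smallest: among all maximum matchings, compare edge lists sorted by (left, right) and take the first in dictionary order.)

|M| = 7 (so the lex-smallest maximum matching has 7 edges)
process left vertices in ascending order; for each, take the smallest-labelled available neighbour that still permits 7 edges overall, or leave it unmatched if none does
lex-smallest matching: {1-0, 7-3, 9-4, 10-12, 11-8, 15-2, 16-6}

Lex-smallest maximum matching: {(1,0), (7,3), (9,4), (10,12), (11,8), (15,2), (16,6)}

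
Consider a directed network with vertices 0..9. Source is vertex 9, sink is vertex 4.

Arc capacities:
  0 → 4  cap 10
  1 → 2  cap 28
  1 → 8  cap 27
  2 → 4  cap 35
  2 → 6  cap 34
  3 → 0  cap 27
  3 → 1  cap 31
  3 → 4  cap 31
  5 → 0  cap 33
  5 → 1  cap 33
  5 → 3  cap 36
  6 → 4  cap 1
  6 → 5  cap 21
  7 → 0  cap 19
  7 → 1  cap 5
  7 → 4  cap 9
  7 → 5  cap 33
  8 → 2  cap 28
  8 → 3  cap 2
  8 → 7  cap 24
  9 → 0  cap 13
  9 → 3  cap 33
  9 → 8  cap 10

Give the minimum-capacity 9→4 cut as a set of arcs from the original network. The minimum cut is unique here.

Min-cut arcs: {(0,4), (9,3), (9,8)} (total capacity 53)

augment #1: 9→0→4 push 10
augment #2: 9→3→4 push 31
augment #3: 9→8→2→4 push 10
augment #4: 9→3→1→2→4 push 2
max flow = 53; residual-reachable set from 9 gives S-side
cut edges (S→T): {(0,4), (9,3), (9,8)} total cap 53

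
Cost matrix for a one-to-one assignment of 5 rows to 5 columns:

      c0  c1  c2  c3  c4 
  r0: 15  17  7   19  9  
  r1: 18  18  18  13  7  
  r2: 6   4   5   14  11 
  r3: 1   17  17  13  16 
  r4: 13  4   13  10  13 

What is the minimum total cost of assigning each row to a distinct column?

optimal assignment: row0→col2 (cost 7), row1→col4 (cost 7), row2→col1 (cost 4), row3→col0 (cost 1), row4→col3 (cost 10)
total = 7 + 7 + 4 + 1 + 10 = 29

Minimum assignment cost: 29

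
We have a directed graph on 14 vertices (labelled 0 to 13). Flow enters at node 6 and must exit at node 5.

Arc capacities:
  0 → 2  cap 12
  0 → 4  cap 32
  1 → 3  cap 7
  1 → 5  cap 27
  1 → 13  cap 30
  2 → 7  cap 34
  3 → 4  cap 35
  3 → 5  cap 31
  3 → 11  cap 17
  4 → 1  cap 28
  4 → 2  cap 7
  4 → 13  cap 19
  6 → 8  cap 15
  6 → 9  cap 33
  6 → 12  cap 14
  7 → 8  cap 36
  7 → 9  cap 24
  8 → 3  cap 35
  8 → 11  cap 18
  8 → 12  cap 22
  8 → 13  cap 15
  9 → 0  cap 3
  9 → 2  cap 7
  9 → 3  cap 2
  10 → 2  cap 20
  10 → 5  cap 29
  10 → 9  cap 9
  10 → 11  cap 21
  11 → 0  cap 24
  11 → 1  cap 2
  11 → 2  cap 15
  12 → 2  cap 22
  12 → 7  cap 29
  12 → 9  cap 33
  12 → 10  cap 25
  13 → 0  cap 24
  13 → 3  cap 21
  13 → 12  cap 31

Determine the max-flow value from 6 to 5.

Maximum flow value: 41

augment #1: 6→8→3→5 bottleneck 15, total now 15
augment #2: 6→9→3→5 bottleneck 2, total now 17
augment #3: 6→12→10→5 bottleneck 14, total now 31
augment #4: 6→9→0→4→1→5 bottleneck 3, total now 34
augment #5: 6→9→2→7→8→3→5 bottleneck 7, total now 41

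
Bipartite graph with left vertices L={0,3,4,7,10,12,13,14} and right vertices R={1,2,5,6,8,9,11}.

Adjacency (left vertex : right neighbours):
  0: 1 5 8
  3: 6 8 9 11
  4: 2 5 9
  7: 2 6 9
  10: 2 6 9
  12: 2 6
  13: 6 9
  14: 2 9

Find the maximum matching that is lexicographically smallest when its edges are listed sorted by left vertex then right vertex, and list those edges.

|M| = 6 (so the lex-smallest maximum matching has 6 edges)
process left vertices in ascending order; for each, take the smallest-labelled available neighbour that still permits 6 edges overall, or leave it unmatched if none does
lex-smallest matching: {0-1, 3-8, 4-5, 7-2, 10-6, 13-9}

Lex-smallest maximum matching: {(0,1), (3,8), (4,5), (7,2), (10,6), (13,9)}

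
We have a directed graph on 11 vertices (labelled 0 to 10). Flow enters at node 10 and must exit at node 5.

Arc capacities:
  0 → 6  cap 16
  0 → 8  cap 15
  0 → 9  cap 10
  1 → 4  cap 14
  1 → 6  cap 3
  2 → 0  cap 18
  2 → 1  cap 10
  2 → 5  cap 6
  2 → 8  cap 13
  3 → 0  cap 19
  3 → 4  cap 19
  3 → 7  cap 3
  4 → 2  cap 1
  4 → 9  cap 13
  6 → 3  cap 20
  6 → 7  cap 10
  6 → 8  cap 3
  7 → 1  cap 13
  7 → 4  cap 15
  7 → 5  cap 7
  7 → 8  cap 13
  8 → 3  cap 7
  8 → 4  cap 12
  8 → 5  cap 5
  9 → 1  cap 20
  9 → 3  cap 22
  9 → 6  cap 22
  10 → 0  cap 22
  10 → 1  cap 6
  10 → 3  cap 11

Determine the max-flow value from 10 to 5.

augment #1: 10→0→8→5 bottleneck 5, total now 5
augment #2: 10→3→7→5 bottleneck 3, total now 8
augment #3: 10→0→6→7→5 bottleneck 4, total now 12
augment #4: 10→1→4→2→5 bottleneck 1, total now 13

Maximum flow value: 13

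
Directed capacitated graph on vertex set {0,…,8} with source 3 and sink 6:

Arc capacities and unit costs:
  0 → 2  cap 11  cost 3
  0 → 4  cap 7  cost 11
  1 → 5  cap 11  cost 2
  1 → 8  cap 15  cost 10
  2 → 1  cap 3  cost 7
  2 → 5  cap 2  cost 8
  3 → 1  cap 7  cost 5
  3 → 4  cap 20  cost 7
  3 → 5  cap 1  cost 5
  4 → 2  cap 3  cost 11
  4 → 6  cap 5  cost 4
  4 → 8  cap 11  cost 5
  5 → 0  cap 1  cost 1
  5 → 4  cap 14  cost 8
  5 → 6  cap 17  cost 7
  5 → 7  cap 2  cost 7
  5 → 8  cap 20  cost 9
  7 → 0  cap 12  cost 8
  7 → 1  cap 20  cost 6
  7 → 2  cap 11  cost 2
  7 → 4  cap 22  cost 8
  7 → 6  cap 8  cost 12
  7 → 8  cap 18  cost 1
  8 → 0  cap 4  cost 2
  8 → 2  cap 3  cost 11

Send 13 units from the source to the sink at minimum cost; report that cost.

Minimum cost for 13 units: 165

shortest-cost path #1: 3→4→6 push 5 @ unit cost 11 (adds 55)
shortest-cost path #2: 3→5→6 push 1 @ unit cost 12 (adds 12)
shortest-cost path #3: 3→1→5→6 push 7 @ unit cost 14 (adds 98)
total cost = 165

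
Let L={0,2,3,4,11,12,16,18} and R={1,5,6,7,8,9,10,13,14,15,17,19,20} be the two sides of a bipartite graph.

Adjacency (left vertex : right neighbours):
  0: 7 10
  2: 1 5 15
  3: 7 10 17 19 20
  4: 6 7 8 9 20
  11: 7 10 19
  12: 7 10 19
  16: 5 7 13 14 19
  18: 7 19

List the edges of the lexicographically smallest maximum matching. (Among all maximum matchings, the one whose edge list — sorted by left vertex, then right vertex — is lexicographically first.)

|M| = 7 (so the lex-smallest maximum matching has 7 edges)
process left vertices in ascending order; for each, take the smallest-labelled available neighbour that still permits 7 edges overall, or leave it unmatched if none does
lex-smallest matching: {0-7, 2-1, 3-17, 4-6, 11-10, 12-19, 16-5}

Lex-smallest maximum matching: {(0,7), (2,1), (3,17), (4,6), (11,10), (12,19), (16,5)}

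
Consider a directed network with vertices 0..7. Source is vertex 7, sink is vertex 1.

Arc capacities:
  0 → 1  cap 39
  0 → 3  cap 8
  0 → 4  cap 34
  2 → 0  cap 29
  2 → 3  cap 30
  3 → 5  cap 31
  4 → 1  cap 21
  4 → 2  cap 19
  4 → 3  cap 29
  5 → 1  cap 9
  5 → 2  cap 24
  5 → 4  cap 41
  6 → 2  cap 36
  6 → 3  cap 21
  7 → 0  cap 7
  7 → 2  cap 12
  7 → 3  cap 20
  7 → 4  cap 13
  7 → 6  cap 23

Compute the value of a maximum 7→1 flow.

augment #1: 7→0→1 bottleneck 7, total now 7
augment #2: 7→4→1 bottleneck 13, total now 20
augment #3: 7→2→0→1 bottleneck 12, total now 32
augment #4: 7→3→5→1 bottleneck 9, total now 41
augment #5: 7→3→5→4→1 bottleneck 8, total now 49
augment #6: 7→6→2→0→1 bottleneck 17, total now 66

Maximum flow value: 66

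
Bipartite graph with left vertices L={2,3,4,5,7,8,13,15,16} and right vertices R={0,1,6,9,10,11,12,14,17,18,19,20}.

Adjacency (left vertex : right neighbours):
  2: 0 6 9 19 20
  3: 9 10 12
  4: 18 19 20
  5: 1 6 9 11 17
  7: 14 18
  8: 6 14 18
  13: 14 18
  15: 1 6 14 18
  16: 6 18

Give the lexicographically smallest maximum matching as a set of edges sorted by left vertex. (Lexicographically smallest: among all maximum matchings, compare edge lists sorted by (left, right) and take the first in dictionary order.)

Lex-smallest maximum matching: {(2,0), (3,9), (4,19), (5,11), (7,14), (8,6), (13,18), (15,1)}

|M| = 8 (so the lex-smallest maximum matching has 8 edges)
process left vertices in ascending order; for each, take the smallest-labelled available neighbour that still permits 8 edges overall, or leave it unmatched if none does
lex-smallest matching: {2-0, 3-9, 4-19, 5-11, 7-14, 8-6, 13-18, 15-1}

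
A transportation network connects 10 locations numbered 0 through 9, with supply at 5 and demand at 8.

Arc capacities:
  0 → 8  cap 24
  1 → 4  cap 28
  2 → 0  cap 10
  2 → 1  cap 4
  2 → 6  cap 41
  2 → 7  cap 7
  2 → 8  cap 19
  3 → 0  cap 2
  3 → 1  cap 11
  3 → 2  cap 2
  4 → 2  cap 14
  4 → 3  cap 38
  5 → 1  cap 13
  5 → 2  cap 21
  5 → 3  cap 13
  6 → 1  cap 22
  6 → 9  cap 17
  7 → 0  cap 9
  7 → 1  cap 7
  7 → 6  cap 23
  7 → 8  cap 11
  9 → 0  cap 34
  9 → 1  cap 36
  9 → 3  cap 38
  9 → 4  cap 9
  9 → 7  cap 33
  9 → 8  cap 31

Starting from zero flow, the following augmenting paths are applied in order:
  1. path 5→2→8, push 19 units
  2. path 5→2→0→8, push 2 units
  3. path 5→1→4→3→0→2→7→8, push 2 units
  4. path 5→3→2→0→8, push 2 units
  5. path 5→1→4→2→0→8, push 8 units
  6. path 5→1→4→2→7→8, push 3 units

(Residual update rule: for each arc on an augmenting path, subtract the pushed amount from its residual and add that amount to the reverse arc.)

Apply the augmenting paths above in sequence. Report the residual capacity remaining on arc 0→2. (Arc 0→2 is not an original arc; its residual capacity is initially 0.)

Residual capacity of (0,2): 10

after path 1 (5→2→8, push 19): res(0,2)=0
after path 2 (5→2→0→8, push 2): res(0,2)=2
after path 3 (5→1→4→3→0→2→7→8, push 2): res(0,2)=0
after path 4 (5→3→2→0→8, push 2): res(0,2)=2
after path 5 (5→1→4→2→0→8, push 8): res(0,2)=10
after path 6 (5→1→4→2→7→8, push 3): res(0,2)=10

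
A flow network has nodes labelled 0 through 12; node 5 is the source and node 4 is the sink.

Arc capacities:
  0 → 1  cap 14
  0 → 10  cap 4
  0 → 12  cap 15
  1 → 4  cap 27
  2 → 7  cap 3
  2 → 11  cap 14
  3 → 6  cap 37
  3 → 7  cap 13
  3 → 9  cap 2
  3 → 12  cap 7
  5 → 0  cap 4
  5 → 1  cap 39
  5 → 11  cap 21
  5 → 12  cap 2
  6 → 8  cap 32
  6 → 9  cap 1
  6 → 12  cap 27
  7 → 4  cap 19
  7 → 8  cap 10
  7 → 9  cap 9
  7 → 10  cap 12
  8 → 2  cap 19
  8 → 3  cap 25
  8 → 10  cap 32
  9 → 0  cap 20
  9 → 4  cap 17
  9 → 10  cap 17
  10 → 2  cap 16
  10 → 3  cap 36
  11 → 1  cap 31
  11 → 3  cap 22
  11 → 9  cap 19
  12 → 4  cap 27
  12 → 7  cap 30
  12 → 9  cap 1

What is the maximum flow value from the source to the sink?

Maximum flow value: 54

augment #1: 5→1→4 bottleneck 27, total now 27
augment #2: 5→12→4 bottleneck 2, total now 29
augment #3: 5→0→12→4 bottleneck 4, total now 33
augment #4: 5→11→9→4 bottleneck 17, total now 50
augment #5: 5→11→3→7→4 bottleneck 4, total now 54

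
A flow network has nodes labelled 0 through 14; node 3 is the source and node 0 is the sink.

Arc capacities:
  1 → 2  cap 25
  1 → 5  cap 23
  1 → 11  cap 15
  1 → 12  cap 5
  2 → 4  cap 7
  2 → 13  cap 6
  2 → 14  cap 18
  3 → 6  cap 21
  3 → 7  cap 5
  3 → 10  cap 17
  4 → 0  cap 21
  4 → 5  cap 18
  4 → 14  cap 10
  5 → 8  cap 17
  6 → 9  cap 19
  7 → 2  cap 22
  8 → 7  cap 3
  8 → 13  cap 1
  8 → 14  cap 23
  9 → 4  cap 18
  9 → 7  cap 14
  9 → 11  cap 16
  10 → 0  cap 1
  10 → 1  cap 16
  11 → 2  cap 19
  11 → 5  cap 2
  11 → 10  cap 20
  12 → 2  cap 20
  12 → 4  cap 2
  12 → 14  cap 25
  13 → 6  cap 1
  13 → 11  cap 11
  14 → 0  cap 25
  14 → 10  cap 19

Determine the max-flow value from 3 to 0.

augment #1: 3→10→0 bottleneck 1, total now 1
augment #2: 3→6→9→4→0 bottleneck 18, total now 19
augment #3: 3→7→2→4→0 bottleneck 3, total now 22
augment #4: 3→7→2→14→0 bottleneck 2, total now 24
augment #5: 3→10→1→2→14→0 bottleneck 16, total now 40
augment #6: 3→6→9→7→2→4→14→0 bottleneck 1, total now 41

Maximum flow value: 41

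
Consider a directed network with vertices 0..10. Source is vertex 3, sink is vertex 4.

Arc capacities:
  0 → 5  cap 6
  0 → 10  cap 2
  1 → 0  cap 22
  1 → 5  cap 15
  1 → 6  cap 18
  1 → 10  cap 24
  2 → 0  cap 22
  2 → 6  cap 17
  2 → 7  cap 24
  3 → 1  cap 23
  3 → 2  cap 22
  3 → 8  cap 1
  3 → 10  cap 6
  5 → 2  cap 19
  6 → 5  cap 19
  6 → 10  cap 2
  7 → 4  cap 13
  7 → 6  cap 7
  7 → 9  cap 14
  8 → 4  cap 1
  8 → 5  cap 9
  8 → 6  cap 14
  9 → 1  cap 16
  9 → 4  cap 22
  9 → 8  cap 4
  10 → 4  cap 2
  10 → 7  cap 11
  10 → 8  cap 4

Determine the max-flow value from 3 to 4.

Maximum flow value: 30

augment #1: 3→8→4 bottleneck 1, total now 1
augment #2: 3→10→4 bottleneck 2, total now 3
augment #3: 3→2→7→4 bottleneck 13, total now 16
augment #4: 3→2→7→9→4 bottleneck 9, total now 25
augment #5: 3→10→7→9→4 bottleneck 4, total now 29
augment #6: 3→1→10→7→9→4 bottleneck 1, total now 30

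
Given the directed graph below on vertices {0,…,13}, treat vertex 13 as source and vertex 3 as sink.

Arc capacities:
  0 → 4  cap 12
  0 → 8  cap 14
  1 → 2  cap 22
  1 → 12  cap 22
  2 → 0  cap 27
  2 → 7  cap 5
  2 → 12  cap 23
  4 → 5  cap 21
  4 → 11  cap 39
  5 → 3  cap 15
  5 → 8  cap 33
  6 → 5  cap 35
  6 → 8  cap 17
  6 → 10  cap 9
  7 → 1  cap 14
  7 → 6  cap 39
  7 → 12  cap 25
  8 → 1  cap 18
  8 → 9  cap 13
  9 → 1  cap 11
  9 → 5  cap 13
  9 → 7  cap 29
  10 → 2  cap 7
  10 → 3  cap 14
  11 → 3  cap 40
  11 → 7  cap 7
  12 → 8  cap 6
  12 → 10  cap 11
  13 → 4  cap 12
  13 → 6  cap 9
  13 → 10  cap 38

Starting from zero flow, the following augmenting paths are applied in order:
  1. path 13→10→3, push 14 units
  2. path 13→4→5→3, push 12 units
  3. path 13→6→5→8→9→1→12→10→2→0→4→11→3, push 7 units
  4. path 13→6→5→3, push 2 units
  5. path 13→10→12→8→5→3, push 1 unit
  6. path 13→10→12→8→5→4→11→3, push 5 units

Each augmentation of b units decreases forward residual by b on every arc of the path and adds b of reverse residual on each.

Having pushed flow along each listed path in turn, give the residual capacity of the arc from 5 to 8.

Residual capacity of (5,8): 32

after path 1 (13→10→3, push 14): res(5,8)=33
after path 2 (13→4→5→3, push 12): res(5,8)=33
after path 3 (13→6→5→8→9→1→12→10→2→0→4→11→3, push 7): res(5,8)=26
after path 4 (13→6→5→3, push 2): res(5,8)=26
after path 5 (13→10→12→8→5→3, push 1): res(5,8)=27
after path 6 (13→10→12→8→5→4→11→3, push 5): res(5,8)=32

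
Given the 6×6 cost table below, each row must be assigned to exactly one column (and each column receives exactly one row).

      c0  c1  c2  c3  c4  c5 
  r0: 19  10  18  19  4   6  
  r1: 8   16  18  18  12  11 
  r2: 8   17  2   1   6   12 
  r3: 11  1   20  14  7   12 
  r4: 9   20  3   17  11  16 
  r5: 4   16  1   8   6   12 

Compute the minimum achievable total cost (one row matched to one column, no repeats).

Minimum assignment cost: 24

optimal assignment: row0→col4 (cost 4), row1→col5 (cost 11), row2→col3 (cost 1), row3→col1 (cost 1), row4→col2 (cost 3), row5→col0 (cost 4)
total = 4 + 11 + 1 + 1 + 3 + 4 = 24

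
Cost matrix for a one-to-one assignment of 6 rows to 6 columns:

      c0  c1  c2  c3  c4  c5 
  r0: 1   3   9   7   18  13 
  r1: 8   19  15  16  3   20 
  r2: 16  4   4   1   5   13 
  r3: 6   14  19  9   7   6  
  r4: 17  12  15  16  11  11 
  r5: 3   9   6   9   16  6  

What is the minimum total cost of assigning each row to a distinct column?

optimal assignment: row0→col0 (cost 1), row1→col4 (cost 3), row2→col3 (cost 1), row3→col5 (cost 6), row4→col1 (cost 12), row5→col2 (cost 6)
total = 1 + 3 + 1 + 6 + 12 + 6 = 29

Minimum assignment cost: 29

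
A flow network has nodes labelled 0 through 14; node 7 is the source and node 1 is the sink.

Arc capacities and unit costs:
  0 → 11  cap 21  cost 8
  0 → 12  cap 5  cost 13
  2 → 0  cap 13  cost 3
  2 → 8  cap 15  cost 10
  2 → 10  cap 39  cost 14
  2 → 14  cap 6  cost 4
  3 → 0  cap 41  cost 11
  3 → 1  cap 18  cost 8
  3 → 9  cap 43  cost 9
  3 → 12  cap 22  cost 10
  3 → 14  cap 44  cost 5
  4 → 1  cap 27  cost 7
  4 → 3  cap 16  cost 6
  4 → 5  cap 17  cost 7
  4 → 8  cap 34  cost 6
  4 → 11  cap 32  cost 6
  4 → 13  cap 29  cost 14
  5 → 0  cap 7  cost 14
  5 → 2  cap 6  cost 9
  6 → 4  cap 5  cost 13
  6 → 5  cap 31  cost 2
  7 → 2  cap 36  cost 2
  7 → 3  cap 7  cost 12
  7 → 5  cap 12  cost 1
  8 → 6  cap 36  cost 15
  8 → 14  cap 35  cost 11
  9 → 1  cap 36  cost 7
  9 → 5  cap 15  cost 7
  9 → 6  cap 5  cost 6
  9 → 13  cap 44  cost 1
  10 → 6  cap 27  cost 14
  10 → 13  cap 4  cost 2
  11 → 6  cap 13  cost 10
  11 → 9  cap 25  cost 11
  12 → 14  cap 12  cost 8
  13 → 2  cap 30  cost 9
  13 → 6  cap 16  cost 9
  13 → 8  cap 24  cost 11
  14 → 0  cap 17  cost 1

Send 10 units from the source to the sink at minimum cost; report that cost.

Minimum cost for 10 units: 233

shortest-cost path #1: 7→3→1 push 7 @ unit cost 20 (adds 140)
shortest-cost path #2: 7→2→0→11→9→1 push 3 @ unit cost 31 (adds 93)
total cost = 233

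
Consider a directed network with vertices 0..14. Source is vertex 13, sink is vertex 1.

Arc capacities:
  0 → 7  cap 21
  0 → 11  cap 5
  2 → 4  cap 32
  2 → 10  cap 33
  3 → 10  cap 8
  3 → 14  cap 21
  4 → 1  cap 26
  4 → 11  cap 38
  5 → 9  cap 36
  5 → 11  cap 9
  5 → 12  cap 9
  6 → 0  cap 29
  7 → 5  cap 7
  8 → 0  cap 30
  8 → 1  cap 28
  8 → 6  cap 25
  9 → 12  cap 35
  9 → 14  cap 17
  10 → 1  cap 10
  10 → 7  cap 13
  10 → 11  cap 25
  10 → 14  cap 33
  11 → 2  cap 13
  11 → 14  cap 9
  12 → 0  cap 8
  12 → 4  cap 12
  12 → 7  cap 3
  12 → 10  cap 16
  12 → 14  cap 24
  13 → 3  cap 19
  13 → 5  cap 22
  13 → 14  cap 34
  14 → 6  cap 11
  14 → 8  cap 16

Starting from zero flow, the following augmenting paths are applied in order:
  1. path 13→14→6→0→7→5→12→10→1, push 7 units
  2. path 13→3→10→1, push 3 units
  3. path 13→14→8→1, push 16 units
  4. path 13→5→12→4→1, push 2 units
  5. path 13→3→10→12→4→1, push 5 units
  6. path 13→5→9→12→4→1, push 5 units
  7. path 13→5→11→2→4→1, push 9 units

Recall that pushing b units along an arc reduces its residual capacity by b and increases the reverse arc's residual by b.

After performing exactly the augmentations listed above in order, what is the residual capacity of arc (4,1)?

Residual capacity of (4,1): 5

after path 1 (13→14→6→0→7→5→12→10→1, push 7): res(4,1)=26
after path 2 (13→3→10→1, push 3): res(4,1)=26
after path 3 (13→14→8→1, push 16): res(4,1)=26
after path 4 (13→5→12→4→1, push 2): res(4,1)=24
after path 5 (13→3→10→12→4→1, push 5): res(4,1)=19
after path 6 (13→5→9→12→4→1, push 5): res(4,1)=14
after path 7 (13→5→11→2→4→1, push 9): res(4,1)=5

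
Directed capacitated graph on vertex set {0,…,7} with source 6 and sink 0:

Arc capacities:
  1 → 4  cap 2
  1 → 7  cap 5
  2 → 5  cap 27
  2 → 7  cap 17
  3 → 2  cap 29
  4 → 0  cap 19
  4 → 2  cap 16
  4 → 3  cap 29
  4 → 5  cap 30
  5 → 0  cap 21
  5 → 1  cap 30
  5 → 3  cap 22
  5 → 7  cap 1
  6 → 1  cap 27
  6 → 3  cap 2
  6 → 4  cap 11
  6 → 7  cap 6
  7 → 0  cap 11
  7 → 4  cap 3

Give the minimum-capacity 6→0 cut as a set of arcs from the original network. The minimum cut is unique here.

Min-cut arcs: {(1,4), (1,7), (6,3), (6,4), (6,7)} (total capacity 26)

augment #1: 6→4→0 push 11
augment #2: 6→7→0 push 6
augment #3: 6→1→4→0 push 2
augment #4: 6→1→7→0 push 5
augment #5: 6→3→2→5→0 push 2
max flow = 26; residual-reachable set from 6 gives S-side
cut edges (S→T): {(1,4), (1,7), (6,3), (6,4), (6,7)} total cap 26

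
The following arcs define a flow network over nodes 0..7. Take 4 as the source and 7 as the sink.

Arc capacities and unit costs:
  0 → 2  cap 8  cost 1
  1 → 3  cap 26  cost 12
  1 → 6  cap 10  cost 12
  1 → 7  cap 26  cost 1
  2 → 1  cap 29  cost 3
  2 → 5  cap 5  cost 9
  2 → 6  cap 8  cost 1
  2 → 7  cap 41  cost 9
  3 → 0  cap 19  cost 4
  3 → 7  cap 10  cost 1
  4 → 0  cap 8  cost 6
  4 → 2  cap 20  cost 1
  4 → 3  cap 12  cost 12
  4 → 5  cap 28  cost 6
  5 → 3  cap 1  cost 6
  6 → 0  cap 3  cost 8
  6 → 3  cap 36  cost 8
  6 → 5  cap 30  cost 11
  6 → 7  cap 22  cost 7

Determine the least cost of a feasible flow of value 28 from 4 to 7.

shortest-cost path #1: 4→2→1→7 push 20 @ unit cost 5 (adds 100)
shortest-cost path #2: 4→0→2→1→7 push 6 @ unit cost 11 (adds 66)
shortest-cost path #3: 4→3→7 push 2 @ unit cost 13 (adds 26)
total cost = 192

Minimum cost for 28 units: 192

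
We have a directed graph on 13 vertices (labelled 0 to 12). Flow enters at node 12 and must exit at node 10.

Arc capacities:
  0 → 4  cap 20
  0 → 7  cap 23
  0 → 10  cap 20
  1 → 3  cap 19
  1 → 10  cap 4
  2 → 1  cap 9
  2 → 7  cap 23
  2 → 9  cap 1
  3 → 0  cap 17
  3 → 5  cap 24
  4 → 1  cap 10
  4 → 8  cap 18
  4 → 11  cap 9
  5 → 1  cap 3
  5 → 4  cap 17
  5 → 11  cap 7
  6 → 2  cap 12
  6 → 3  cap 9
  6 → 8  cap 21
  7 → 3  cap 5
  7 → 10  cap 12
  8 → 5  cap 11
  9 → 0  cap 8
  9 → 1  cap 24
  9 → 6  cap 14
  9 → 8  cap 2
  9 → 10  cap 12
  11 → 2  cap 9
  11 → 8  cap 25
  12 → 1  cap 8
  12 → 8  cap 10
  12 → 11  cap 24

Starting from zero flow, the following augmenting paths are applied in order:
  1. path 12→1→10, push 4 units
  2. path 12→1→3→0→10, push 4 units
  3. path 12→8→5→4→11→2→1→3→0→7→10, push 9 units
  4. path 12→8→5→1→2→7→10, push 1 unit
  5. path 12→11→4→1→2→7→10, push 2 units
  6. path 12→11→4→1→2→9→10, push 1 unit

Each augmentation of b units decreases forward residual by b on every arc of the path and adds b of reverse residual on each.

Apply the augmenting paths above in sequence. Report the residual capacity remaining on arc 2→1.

Residual capacity of (2,1): 4

after path 1 (12→1→10, push 4): res(2,1)=9
after path 2 (12→1→3→0→10, push 4): res(2,1)=9
after path 3 (12→8→5→4→11→2→1→3→0→7→10, push 9): res(2,1)=0
after path 4 (12→8→5→1→2→7→10, push 1): res(2,1)=1
after path 5 (12→11→4→1→2→7→10, push 2): res(2,1)=3
after path 6 (12→11→4→1→2→9→10, push 1): res(2,1)=4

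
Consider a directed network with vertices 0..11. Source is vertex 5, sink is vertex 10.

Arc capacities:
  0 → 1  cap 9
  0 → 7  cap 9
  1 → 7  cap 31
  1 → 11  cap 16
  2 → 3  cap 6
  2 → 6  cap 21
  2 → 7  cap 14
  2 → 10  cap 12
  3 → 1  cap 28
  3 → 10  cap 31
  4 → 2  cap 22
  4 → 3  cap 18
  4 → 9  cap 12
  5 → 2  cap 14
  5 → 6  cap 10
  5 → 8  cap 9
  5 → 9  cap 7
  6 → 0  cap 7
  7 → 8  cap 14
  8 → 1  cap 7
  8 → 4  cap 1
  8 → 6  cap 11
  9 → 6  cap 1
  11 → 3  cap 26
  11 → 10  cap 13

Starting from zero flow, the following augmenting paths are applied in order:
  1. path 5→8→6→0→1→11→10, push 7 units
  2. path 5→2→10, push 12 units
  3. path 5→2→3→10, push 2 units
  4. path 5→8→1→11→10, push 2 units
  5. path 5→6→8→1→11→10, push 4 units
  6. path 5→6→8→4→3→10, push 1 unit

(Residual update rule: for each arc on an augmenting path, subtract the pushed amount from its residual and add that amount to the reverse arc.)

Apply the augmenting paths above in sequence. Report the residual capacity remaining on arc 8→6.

after path 1 (5→8→6→0→1→11→10, push 7): res(8,6)=4
after path 2 (5→2→10, push 12): res(8,6)=4
after path 3 (5→2→3→10, push 2): res(8,6)=4
after path 4 (5→8→1→11→10, push 2): res(8,6)=4
after path 5 (5→6→8→1→11→10, push 4): res(8,6)=8
after path 6 (5→6→8→4→3→10, push 1): res(8,6)=9

Residual capacity of (8,6): 9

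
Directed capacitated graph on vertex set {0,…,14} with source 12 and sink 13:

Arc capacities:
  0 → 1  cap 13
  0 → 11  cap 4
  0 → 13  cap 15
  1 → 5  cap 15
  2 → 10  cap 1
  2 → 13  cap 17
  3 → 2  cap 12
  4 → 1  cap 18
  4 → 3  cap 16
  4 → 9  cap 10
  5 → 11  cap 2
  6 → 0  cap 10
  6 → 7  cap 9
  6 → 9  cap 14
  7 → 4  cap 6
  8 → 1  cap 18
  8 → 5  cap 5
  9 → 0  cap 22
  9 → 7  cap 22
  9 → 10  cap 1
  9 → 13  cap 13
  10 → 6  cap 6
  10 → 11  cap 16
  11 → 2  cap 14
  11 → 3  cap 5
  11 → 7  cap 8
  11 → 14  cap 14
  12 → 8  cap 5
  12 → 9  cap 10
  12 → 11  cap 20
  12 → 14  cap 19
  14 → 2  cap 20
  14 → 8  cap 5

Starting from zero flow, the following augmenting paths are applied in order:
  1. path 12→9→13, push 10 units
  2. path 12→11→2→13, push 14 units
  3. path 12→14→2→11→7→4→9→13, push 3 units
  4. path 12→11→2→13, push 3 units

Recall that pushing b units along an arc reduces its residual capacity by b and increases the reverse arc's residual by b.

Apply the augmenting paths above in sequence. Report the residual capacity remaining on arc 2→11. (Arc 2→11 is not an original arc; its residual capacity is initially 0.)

after path 1 (12→9→13, push 10): res(2,11)=0
after path 2 (12→11→2→13, push 14): res(2,11)=14
after path 3 (12→14→2→11→7→4→9→13, push 3): res(2,11)=11
after path 4 (12→11→2→13, push 3): res(2,11)=14

Residual capacity of (2,11): 14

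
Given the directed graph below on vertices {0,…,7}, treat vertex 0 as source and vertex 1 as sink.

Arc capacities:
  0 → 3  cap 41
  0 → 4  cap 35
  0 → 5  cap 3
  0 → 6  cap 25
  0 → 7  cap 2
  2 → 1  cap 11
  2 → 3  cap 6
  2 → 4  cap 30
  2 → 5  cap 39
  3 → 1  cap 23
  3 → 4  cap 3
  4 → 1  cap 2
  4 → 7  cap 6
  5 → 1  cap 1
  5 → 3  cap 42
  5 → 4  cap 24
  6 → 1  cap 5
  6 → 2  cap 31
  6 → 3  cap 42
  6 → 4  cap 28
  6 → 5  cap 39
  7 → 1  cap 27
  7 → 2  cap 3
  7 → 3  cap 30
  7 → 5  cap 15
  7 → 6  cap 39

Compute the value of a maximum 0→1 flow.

augment #1: 0→3→1 bottleneck 23, total now 23
augment #2: 0→4→1 bottleneck 2, total now 25
augment #3: 0→5→1 bottleneck 1, total now 26
augment #4: 0→6→1 bottleneck 5, total now 31
augment #5: 0→7→1 bottleneck 2, total now 33
augment #6: 0→4→7→1 bottleneck 6, total now 39
augment #7: 0→6→2→1 bottleneck 11, total now 50

Maximum flow value: 50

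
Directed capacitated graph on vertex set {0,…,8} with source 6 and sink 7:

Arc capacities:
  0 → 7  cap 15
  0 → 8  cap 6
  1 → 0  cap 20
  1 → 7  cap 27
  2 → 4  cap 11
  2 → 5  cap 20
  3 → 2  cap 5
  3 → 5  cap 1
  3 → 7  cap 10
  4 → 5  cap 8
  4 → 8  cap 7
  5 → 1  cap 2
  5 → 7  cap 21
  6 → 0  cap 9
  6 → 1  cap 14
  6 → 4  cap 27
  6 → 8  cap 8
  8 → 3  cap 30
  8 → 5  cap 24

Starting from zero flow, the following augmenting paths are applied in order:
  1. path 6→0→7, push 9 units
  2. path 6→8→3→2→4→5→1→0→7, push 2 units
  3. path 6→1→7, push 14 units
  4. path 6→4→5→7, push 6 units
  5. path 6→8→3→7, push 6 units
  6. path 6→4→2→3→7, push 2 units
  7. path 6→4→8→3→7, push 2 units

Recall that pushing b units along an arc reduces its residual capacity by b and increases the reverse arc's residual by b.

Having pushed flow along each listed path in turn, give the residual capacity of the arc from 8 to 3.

Residual capacity of (8,3): 20

after path 1 (6→0→7, push 9): res(8,3)=30
after path 2 (6→8→3→2→4→5→1→0→7, push 2): res(8,3)=28
after path 3 (6→1→7, push 14): res(8,3)=28
after path 4 (6→4→5→7, push 6): res(8,3)=28
after path 5 (6→8→3→7, push 6): res(8,3)=22
after path 6 (6→4→2→3→7, push 2): res(8,3)=22
after path 7 (6→4→8→3→7, push 2): res(8,3)=20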